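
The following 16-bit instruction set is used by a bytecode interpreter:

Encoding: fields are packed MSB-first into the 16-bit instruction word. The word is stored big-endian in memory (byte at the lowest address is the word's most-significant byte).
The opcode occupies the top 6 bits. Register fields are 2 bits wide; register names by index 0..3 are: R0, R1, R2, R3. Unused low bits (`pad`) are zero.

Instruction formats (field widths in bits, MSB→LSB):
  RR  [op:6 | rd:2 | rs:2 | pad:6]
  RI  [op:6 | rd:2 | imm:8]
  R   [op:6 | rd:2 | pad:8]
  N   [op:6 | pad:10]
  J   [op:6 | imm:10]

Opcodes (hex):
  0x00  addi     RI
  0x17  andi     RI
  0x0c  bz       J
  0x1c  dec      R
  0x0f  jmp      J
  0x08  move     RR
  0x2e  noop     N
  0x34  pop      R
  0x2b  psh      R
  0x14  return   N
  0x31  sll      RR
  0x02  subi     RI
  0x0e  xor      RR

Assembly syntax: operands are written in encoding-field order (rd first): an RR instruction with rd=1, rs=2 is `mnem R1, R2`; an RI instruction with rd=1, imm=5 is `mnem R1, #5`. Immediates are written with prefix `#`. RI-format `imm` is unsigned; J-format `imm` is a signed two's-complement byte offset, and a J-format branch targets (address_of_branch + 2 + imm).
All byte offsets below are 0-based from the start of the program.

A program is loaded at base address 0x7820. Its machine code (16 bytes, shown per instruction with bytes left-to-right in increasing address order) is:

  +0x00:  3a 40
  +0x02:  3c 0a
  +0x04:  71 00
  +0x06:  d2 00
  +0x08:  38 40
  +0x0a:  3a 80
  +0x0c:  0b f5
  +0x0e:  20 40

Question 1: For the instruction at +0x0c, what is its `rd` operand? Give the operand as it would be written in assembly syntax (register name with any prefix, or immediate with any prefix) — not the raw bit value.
+0x0c: 0b f5 ⇒ word 0x0bf5 (big)
  op=0x0bf5>>10=0x2 ⇒ subi (RI)
  [9:8] rd=3 = R3
  [7:0] imm=245 = #245

R3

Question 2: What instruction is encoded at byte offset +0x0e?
move R0, R1

+0x0e: 20 40 ⇒ word 0x2040 (big)
  top 6b → 0x8 → move [RR]
  rd: (w>>8)&0x3=0x0 → R0
  rs: (w>>6)&0x3=0x1 → R1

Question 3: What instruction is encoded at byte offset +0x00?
+0x00: 3a 40 ⇒ word 0x3a40 (big)
  opcode bits[15:10]=0xe: xor/RR
  [9:8] rd=2 = R2
  [7:6] rs=1 = R1

xor R2, R1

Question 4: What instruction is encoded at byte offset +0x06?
off 0x06: read d2 00 as big → 0xd200
  top 6b → 0x34 → pop [R]
  rd@[9:8]=0x2 ⇒ R2

pop R2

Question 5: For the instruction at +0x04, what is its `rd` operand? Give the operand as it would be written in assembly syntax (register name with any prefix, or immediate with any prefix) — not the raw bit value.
R1

@+04  big-endian(71 00) = 0x7100
  top 6b → 0x1c → dec [R]
  [9:8] rd=1 = R1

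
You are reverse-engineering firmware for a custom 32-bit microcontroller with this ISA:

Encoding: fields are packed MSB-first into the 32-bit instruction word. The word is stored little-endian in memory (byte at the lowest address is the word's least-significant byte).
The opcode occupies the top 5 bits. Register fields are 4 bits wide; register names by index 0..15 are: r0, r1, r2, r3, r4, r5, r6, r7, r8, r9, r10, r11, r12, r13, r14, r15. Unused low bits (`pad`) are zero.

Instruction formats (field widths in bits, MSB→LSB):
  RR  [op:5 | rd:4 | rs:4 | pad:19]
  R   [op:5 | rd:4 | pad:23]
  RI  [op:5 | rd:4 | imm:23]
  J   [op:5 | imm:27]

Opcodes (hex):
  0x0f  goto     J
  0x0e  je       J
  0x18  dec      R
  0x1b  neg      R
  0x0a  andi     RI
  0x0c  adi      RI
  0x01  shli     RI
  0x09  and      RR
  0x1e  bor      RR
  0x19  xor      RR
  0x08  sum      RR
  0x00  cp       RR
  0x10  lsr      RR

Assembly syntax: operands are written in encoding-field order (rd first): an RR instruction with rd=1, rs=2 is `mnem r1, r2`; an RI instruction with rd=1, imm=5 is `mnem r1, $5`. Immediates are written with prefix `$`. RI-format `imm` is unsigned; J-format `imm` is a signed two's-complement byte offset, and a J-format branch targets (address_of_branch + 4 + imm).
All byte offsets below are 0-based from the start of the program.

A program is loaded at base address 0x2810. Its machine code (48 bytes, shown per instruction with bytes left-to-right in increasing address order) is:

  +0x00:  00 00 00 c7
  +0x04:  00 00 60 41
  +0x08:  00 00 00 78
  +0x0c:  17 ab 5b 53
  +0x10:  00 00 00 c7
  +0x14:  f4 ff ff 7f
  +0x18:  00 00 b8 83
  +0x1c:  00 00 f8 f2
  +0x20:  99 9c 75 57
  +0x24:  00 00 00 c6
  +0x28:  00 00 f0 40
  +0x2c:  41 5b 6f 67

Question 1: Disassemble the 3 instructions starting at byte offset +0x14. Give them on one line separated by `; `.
goto $-12; lsr r7, r7; bor r5, r15

[14] f4 ff ff 7f → 0x7ffffff4
  top 5b → 0xf → goto [J]
  imm: (w>>0)&0x7ffffff=0x7fffff4 (s27→-12) → $-12
[18] 00 00 b8 83 → 0x83b80000
  top 5b → 0x10 → lsr [RR]
  rd: (w>>23)&0xf=0x7 → r7
  rs: (w>>19)&0xf=0x7 → r7
[1c] 00 00 f8 f2 → 0xf2f80000
  top 5b → 0x1e → bor [RR]
  rd: (w>>23)&0xf=0x5 → r5
  rs: (w>>19)&0xf=0xf → r15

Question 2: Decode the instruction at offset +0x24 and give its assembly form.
dec r12

[24] 00 00 00 c6 → 0xc6000000
  opcode bits[31:27]=0x18: dec/R
  rd@[26:23]=0xc ⇒ r12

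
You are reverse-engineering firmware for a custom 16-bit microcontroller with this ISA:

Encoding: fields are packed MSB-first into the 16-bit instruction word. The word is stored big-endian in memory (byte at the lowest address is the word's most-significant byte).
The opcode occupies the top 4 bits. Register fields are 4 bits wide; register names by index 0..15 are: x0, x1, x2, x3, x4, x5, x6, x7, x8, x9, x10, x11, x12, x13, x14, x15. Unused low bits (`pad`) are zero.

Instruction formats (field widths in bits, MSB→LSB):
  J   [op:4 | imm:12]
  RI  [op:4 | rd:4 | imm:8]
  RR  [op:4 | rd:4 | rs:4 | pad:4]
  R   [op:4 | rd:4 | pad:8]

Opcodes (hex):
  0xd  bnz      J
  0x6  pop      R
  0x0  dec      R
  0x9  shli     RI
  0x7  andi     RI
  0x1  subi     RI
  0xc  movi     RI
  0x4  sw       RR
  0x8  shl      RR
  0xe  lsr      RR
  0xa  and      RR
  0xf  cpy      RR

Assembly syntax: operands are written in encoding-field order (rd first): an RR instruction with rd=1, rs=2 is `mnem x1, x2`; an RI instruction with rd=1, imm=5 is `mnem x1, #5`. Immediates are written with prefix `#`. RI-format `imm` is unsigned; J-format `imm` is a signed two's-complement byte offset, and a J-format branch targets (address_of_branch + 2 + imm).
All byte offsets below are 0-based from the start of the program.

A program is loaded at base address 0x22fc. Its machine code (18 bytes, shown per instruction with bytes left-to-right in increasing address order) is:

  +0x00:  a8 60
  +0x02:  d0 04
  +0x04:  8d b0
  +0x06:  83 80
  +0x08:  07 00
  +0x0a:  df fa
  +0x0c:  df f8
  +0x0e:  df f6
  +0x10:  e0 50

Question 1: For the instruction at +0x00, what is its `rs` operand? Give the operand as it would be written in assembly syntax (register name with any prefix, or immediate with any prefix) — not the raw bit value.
x6

@+00  big-endian(a8 60) = 0xa860
  opcode bits[15:12]=0xa: and/RR
  rd: (w>>8)&0xf=0x8 → x8
  rs: (w>>4)&0xf=0x6 → x6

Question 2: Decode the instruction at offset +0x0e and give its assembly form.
bnz #-10

[0e] df f6 → 0xdff6
  top 4b → 0xd → bnz [J]
  imm@[11:0]=0xff6 (s12→-10) ⇒ #-10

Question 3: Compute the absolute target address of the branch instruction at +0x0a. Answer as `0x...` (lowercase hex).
0x2302

@+0a  big-endian(df fa) = 0xdffa
  top 4b → 0xd → bnz [J]
  imm: (w>>0)&0xfff=0xffa (s12→-6) → #-6
  target = base 0x22fc + off 0x0a + 2 + imm -6 = 0x2302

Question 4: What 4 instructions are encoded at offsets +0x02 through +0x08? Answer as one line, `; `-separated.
bnz #4; shl x13, x11; shl x3, x8; dec x7

[02] d0 04 → 0xd004
  op=0xd004>>12=0xd ⇒ bnz (J)
  imm: (w>>0)&0xfff=0x4 → #4
[04] 8d b0 → 0x8db0
  op=0x8db0>>12=0x8 ⇒ shl (RR)
  rd: (w>>8)&0xf=0xd → x13
  rs: (w>>4)&0xf=0xb → x11
[06] 83 80 → 0x8380
  op=0x8380>>12=0x8 ⇒ shl (RR)
  rd: (w>>8)&0xf=0x3 → x3
  rs: (w>>4)&0xf=0x8 → x8
[08] 07 00 → 0x0700
  op=0x0700>>12=0x0 ⇒ dec (R)
  rd: (w>>8)&0xf=0x7 → x7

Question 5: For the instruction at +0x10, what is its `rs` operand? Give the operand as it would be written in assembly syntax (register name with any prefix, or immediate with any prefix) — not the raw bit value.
x5

off 0x10: read e0 50 as big → 0xe050
  op=0xe050>>12=0xe ⇒ lsr (RR)
  rd@[11:8]=0x0 ⇒ x0
  rs@[7:4]=0x5 ⇒ x5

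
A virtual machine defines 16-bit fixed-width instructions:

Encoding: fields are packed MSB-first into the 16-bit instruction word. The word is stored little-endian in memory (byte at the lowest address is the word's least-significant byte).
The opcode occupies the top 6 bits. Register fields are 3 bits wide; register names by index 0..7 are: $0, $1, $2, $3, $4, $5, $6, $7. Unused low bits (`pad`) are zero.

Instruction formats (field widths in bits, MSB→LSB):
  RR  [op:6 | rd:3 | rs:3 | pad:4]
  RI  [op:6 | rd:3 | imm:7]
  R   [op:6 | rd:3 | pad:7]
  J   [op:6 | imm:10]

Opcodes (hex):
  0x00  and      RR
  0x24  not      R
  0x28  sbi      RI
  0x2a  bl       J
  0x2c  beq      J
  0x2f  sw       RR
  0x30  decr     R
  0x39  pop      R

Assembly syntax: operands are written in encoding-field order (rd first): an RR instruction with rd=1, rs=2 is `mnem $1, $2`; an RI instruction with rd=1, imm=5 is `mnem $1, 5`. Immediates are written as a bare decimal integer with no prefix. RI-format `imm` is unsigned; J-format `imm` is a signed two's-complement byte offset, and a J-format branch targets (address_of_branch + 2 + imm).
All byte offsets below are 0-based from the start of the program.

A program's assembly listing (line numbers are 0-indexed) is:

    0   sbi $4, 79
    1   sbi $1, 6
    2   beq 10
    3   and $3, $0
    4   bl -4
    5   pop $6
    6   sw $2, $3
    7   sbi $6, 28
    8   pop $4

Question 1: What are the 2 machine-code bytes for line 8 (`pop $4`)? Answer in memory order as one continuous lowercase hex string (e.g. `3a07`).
8. pop fields op=0x39:6|rd=4:3|pad=0:7 → word e600h → 00 e6

00e6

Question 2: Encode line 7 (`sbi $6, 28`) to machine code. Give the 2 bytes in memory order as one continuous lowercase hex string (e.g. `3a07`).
1ca3

line 7 (sbi): pack op=0x28:6|rd=6:3|imm=28:7 = 0xa31c; little→ 1c a3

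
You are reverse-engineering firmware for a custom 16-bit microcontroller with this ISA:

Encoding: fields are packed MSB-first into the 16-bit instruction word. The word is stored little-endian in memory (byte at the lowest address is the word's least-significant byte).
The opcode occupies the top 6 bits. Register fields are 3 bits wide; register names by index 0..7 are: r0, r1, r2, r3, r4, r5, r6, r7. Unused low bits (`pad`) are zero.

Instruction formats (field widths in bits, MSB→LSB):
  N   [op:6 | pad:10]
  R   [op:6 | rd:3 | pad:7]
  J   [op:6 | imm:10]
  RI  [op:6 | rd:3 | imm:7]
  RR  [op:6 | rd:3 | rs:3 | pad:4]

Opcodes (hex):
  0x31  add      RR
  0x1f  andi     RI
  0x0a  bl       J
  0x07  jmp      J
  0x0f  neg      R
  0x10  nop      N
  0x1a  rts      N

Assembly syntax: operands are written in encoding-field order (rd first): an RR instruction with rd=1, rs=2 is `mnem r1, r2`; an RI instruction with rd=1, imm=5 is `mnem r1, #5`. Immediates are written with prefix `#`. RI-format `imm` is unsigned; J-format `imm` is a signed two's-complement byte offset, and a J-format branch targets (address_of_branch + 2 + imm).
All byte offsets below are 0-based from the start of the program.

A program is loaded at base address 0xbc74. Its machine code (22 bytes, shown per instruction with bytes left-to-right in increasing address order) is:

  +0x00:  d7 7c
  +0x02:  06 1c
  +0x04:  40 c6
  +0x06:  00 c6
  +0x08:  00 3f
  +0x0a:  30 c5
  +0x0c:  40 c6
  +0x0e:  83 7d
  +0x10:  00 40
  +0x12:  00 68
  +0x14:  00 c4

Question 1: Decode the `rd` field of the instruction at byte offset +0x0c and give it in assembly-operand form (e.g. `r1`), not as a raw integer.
r4

+0x0c: 40 c6 ⇒ word 0xc640 (little)
  opcode bits[15:10]=0x31: add/RR
  rd@[9:7]=0x4 ⇒ r4
  rs@[6:4]=0x4 ⇒ r4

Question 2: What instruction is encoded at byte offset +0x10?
nop

off 0x10: read 00 40 as little → 0x4000
  opcode bits[15:10]=0x10: nop/N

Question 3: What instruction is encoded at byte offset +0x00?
+0x00: d7 7c ⇒ word 0x7cd7 (little)
  opcode bits[15:10]=0x1f: andi/RI
  rd: (w>>7)&0x7=0x1 → r1
  imm: (w>>0)&0x7f=0x57 → #87

andi r1, #87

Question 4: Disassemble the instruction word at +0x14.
add r0, r0

off 0x14: read 00 c4 as little → 0xc400
  op=0xc400>>10=0x31 ⇒ add (RR)
  rd: (w>>7)&0x7=0x0 → r0
  rs: (w>>4)&0x7=0x0 → r0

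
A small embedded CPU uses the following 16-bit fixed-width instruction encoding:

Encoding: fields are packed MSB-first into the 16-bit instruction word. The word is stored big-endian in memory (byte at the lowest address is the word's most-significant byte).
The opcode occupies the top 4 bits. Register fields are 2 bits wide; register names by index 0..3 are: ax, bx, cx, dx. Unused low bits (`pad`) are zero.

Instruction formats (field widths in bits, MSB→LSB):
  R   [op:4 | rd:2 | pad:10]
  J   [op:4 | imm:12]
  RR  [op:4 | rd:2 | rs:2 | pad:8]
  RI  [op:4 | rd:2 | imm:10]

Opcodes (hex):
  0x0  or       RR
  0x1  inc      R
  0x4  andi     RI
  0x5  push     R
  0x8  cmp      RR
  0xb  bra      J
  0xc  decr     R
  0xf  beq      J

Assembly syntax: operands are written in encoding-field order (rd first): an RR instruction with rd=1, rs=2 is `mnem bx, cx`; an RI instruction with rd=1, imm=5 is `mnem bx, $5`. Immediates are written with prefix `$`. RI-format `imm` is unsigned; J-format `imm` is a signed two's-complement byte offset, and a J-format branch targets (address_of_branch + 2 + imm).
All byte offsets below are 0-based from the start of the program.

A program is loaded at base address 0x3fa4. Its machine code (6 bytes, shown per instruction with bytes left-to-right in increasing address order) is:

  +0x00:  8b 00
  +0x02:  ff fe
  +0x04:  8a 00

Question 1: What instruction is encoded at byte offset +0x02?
beq $-2

off 0x02: read ff fe as big → 0xfffe
  op=0xfffe>>12=0xf ⇒ beq (J)
  [11:0] imm=4094 (s12→-2) = $-2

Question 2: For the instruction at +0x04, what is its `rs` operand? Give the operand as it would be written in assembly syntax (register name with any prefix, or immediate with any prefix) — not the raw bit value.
+0x04: 8a 00 ⇒ word 0x8a00 (big)
  op=0x8a00>>12=0x8 ⇒ cmp (RR)
  rd: (w>>10)&0x3=0x2 → cx
  rs: (w>>8)&0x3=0x2 → cx

cx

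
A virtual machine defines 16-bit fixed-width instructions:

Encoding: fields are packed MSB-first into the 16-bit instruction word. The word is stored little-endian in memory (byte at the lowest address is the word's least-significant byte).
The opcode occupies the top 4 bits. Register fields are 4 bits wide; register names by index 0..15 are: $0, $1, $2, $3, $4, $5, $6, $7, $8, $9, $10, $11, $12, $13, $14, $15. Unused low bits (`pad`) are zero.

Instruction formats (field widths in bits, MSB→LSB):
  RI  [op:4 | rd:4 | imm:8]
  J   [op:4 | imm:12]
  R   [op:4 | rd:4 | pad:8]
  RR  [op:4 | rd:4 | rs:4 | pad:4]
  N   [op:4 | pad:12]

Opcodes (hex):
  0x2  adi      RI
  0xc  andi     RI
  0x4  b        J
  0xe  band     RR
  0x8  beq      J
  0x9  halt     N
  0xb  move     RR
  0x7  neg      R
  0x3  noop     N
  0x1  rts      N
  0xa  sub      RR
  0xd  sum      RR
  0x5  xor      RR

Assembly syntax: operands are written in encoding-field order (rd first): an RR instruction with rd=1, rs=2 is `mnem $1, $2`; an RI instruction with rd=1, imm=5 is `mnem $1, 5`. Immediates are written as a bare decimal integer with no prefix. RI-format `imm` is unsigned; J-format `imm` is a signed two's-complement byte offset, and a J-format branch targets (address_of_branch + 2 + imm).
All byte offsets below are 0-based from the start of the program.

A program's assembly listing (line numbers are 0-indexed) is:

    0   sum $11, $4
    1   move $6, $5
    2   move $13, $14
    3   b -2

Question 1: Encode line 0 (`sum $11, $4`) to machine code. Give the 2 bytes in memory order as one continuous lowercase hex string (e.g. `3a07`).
40db

line 0 (sum): pack op=0xd:4|rd=11:4|rs=4:4|pad=0:4 = 0xdb40; little→ 40 db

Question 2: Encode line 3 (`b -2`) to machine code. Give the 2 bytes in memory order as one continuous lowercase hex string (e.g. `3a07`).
fe4f

line 3 (b): pack op=0x4:4|imm=-2:12 = 0x4ffe; little→ fe 4f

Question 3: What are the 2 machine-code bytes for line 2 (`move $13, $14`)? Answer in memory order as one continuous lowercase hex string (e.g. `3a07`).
e0bd

line 2 (move): pack op=0xb:4|rd=13:4|rs=14:4|pad=0:4 = 0xbde0; little→ e0 bd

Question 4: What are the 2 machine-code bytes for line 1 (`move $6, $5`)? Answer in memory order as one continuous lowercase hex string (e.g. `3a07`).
L1: move op=0xb:4|rd=6:4|rs=5:4|pad=0:4 ⇒ 0xb650 ⇒ little 50 b6

50b6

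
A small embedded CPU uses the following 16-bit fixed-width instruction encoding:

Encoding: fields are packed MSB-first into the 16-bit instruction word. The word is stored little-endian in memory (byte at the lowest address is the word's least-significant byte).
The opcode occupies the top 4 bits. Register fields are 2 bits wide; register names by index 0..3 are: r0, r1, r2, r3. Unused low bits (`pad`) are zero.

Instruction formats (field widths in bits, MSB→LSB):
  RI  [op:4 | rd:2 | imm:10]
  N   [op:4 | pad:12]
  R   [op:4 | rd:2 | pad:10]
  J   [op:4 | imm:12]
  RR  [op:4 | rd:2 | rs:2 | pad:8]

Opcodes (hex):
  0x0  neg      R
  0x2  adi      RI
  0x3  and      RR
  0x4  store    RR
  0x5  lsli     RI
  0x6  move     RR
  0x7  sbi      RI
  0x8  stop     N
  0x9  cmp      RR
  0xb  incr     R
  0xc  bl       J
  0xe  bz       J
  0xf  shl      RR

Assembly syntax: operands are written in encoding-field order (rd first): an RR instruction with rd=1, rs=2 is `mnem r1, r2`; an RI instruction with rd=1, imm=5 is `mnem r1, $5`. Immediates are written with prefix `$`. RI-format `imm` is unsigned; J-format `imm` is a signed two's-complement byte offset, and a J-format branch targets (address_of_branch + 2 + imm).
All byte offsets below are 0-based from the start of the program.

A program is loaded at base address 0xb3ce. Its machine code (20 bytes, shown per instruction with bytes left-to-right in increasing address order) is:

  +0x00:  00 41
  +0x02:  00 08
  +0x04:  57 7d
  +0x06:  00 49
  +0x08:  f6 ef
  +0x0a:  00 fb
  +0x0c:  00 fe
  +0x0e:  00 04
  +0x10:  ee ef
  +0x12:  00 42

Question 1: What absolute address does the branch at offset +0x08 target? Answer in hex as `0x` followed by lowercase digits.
0xb3ce

[08] f6 ef → 0xeff6
  top 4b → 0xe → bz [J]
  [11:0] imm=4086 (s12→-10) = $-10
  target = base 0xb3ce + off 0x08 + 2 + imm -10 = 0xb3ce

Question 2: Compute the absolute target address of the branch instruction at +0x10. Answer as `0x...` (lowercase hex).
+0x10: ee ef ⇒ word 0xefee (little)
  top 4b → 0xe → bz [J]
  [11:0] imm=4078 (s12→-18) = $-18
  target = base 0xb3ce + off 0x10 + 2 + imm -18 = 0xb3ce

0xb3ce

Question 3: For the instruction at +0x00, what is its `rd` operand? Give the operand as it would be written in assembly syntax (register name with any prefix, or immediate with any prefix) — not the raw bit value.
off 0x00: read 00 41 as little → 0x4100
  opcode bits[15:12]=0x4: store/RR
  [11:10] rd=0 = r0
  [9:8] rs=1 = r1

r0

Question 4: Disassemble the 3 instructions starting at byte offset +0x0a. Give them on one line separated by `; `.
shl r2, r3; shl r3, r2; neg r1

[0a] 00 fb → 0xfb00
  op=0xfb00>>12=0xf ⇒ shl (RR)
  rd@[11:10]=0x2 ⇒ r2
  rs@[9:8]=0x3 ⇒ r3
[0c] 00 fe → 0xfe00
  op=0xfe00>>12=0xf ⇒ shl (RR)
  rd@[11:10]=0x3 ⇒ r3
  rs@[9:8]=0x2 ⇒ r2
[0e] 00 04 → 0x0400
  op=0x0400>>12=0x0 ⇒ neg (R)
  rd@[11:10]=0x1 ⇒ r1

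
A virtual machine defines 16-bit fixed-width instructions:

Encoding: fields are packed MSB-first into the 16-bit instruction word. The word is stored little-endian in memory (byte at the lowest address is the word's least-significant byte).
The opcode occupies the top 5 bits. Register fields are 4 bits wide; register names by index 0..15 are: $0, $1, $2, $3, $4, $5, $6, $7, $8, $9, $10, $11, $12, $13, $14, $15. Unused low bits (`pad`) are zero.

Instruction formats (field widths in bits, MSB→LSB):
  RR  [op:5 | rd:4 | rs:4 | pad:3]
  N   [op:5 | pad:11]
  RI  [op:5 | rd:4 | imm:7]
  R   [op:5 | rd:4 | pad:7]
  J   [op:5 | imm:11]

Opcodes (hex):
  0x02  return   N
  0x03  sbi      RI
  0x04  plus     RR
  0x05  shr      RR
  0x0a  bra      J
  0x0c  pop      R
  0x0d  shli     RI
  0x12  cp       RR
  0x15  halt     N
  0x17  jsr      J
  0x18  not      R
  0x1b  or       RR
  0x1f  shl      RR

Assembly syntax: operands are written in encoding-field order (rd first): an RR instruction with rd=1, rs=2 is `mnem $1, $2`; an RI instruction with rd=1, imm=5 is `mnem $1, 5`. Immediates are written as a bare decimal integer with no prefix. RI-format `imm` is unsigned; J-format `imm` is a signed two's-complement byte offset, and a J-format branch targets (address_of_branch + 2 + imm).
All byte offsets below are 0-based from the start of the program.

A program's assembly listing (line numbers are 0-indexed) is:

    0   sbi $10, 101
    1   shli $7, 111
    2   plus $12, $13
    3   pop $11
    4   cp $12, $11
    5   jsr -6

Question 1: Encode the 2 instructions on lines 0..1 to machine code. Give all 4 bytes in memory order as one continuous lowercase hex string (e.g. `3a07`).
0. sbi fields op=0x3:5|rd=10:4|imm=101:7 → word 1d65h → 65 1d
1. shli fields op=0xd:5|rd=7:4|imm=111:7 → word 6befh → ef 6b

651def6b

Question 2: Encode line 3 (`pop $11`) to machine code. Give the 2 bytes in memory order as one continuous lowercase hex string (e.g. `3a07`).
line 3 (pop): pack op=0xc:5|rd=11:4|pad=0:7 = 0x6580; little→ 80 65

8065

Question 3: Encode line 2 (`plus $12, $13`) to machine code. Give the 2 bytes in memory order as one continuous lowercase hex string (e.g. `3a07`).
line 2 (plus): pack op=0x4:5|rd=12:4|rs=13:4|pad=0:3 = 0x2668; little→ 68 26

6826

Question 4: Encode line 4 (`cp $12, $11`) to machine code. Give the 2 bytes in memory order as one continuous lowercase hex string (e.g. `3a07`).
4. cp fields op=0x12:5|rd=12:4|rs=11:4|pad=0:3 → word 9658h → 58 96

5896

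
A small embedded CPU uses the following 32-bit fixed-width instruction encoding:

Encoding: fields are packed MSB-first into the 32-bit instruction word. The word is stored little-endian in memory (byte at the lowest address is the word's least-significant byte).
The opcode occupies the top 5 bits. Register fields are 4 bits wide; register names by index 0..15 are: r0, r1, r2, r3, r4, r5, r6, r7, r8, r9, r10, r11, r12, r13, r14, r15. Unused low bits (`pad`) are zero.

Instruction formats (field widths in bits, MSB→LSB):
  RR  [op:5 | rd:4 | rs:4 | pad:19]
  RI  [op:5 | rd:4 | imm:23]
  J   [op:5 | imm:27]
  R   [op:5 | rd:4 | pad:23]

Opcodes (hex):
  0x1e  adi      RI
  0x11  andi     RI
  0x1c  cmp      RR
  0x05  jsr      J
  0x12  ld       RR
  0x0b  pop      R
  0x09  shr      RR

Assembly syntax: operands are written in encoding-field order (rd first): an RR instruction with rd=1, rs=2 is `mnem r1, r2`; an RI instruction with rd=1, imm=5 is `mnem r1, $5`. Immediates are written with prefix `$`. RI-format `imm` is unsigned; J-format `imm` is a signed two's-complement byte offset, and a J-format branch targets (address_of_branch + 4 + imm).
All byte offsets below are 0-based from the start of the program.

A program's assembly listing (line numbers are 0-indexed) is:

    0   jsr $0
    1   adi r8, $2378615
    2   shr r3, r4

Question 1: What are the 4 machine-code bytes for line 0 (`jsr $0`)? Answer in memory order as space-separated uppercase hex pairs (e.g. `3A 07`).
00 00 00 28

line 0 (jsr): pack op=0x5:5|imm=0:27 = 0x28000000; little→ 00 00 00 28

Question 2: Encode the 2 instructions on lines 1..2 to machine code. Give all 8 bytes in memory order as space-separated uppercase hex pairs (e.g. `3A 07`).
line 1 (adi): pack op=0x1e:5|rd=8:4|imm=2378615:23 = 0xf4244b77; little→ 77 4b 24 f4
line 2 (shr): pack op=0x9:5|rd=3:4|rs=4:4|pad=0:19 = 0x49a00000; little→ 00 00 a0 49

77 4B 24 F4 00 00 A0 49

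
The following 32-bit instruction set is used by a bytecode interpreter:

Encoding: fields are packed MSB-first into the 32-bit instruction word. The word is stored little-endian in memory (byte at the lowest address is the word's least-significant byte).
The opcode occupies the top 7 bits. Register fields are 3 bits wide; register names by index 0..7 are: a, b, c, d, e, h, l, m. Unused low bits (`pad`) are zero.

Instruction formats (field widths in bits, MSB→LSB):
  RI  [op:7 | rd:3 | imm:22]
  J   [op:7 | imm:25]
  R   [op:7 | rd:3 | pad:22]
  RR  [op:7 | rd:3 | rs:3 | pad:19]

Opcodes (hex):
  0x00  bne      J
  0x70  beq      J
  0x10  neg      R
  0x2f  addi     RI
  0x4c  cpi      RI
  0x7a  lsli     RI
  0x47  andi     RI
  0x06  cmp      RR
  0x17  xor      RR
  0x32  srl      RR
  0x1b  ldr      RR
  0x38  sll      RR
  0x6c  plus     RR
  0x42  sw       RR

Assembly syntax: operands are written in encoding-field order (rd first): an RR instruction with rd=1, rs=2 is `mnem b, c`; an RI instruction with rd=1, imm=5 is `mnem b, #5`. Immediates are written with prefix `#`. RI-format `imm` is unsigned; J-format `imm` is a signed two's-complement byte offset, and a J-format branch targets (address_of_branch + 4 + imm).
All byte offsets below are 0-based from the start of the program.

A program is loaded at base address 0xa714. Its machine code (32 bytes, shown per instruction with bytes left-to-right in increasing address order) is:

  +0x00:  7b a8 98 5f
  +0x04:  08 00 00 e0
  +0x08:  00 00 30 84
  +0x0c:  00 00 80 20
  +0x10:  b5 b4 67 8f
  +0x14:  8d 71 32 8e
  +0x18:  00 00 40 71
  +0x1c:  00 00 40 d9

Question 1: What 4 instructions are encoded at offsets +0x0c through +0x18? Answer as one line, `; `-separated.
@+0c  little-endian(00 00 80 20) = 0x20800000
  op=0x20800000>>25=0x10 ⇒ neg (R)
  [24:22] rd=2 = c
@+10  little-endian(b5 b4 67 8f) = 0x8f67b4b5
  op=0x8f67b4b5>>25=0x47 ⇒ andi (RI)
  [24:22] rd=5 = h
  [21:0] imm=2602165 = #2602165
@+14  little-endian(8d 71 32 8e) = 0x8e32718d
  op=0x8e32718d>>25=0x47 ⇒ andi (RI)
  [24:22] rd=0 = a
  [21:0] imm=3305869 = #3305869
@+18  little-endian(00 00 40 71) = 0x71400000
  op=0x71400000>>25=0x38 ⇒ sll (RR)
  [24:22] rd=5 = h
  [21:19] rs=0 = a

neg c; andi h, #2602165; andi a, #3305869; sll h, a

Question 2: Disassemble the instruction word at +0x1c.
plus h, a

off 0x1c: read 00 00 40 d9 as little → 0xd9400000
  opcode bits[31:25]=0x6c: plus/RR
  [24:22] rd=5 = h
  [21:19] rs=0 = a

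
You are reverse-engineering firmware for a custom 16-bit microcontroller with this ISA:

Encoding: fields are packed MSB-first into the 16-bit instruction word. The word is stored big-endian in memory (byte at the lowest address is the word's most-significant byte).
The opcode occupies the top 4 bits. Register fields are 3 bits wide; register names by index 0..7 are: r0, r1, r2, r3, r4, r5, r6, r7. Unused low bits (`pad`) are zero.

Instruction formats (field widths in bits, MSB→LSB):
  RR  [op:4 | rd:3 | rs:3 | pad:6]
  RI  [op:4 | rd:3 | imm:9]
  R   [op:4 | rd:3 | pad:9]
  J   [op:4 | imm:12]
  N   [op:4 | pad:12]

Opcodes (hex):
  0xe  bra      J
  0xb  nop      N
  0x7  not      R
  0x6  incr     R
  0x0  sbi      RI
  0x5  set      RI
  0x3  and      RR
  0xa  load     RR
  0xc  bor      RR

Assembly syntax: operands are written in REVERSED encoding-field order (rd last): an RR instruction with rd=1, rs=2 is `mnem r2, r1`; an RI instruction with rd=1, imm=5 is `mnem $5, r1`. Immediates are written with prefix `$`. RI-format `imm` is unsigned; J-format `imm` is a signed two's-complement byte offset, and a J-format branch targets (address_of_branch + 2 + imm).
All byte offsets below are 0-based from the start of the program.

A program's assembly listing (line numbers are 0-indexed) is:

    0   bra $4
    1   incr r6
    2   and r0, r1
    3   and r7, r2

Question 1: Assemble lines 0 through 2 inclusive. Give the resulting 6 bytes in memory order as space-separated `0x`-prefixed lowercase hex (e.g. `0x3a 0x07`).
0xe0 0x04 0x6c 0x00 0x32 0x00

L0: bra op=0xe:4|imm=4:12 ⇒ 0xe004 ⇒ big e0 04
L1: incr op=0x6:4|rd=6:3|pad=0:9 ⇒ 0x6c00 ⇒ big 6c 00
L2: and op=0x3:4|rd=1:3|rs=0:3|pad=0:6 ⇒ 0x3200 ⇒ big 32 00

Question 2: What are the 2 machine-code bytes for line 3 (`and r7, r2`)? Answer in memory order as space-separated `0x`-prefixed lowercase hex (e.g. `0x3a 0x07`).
0x35 0xc0

L3: and op=0x3:4|rd=2:3|rs=7:3|pad=0:6 ⇒ 0x35c0 ⇒ big 35 c0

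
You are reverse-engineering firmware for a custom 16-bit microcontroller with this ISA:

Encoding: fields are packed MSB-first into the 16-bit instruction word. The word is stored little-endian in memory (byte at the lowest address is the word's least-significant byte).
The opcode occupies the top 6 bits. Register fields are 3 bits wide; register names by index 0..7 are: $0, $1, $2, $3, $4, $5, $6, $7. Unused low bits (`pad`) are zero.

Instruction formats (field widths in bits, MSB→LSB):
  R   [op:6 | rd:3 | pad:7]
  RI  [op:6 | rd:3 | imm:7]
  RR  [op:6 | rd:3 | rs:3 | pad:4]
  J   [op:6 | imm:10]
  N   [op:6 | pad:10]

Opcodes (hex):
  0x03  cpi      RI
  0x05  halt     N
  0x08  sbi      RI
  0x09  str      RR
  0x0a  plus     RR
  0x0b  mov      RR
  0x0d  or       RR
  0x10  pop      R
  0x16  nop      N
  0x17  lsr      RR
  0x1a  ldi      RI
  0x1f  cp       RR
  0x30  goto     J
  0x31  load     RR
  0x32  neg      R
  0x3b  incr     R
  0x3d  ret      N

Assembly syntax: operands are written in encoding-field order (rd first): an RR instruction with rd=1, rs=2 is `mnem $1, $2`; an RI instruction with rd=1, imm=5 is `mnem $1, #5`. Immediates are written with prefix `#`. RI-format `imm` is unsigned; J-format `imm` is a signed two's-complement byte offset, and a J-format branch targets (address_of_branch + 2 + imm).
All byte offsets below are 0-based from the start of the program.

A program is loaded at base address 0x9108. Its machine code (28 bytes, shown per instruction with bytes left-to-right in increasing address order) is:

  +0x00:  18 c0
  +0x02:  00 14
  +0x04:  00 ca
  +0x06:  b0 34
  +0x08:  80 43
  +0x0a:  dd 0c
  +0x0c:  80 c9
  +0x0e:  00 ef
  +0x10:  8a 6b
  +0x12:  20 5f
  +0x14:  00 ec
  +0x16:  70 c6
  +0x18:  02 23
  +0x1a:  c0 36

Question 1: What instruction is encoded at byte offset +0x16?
off 0x16: read 70 c6 as little → 0xc670
  top 6b → 0x31 → load [RR]
  rd@[9:7]=0x4 ⇒ $4
  rs@[6:4]=0x7 ⇒ $7

load $4, $7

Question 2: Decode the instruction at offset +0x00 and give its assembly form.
goto #24

[00] 18 c0 → 0xc018
  opcode bits[15:10]=0x30: goto/J
  imm: (w>>0)&0x3ff=0x18 → #24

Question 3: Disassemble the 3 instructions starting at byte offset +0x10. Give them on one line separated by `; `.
+0x10: 8a 6b ⇒ word 0x6b8a (little)
  top 6b → 0x1a → ldi [RI]
  [9:7] rd=7 = $7
  [6:0] imm=10 = #10
+0x12: 20 5f ⇒ word 0x5f20 (little)
  top 6b → 0x17 → lsr [RR]
  [9:7] rd=6 = $6
  [6:4] rs=2 = $2
+0x14: 00 ec ⇒ word 0xec00 (little)
  top 6b → 0x3b → incr [R]
  [9:7] rd=0 = $0

ldi $7, #10; lsr $6, $2; incr $0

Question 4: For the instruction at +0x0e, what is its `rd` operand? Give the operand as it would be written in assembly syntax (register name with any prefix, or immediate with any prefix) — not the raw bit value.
$6

off 0x0e: read 00 ef as little → 0xef00
  top 6b → 0x3b → incr [R]
  rd@[9:7]=0x6 ⇒ $6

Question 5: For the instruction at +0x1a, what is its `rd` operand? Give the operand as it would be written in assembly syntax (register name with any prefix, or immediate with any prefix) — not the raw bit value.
$5

off 0x1a: read c0 36 as little → 0x36c0
  opcode bits[15:10]=0xd: or/RR
  [9:7] rd=5 = $5
  [6:4] rs=4 = $4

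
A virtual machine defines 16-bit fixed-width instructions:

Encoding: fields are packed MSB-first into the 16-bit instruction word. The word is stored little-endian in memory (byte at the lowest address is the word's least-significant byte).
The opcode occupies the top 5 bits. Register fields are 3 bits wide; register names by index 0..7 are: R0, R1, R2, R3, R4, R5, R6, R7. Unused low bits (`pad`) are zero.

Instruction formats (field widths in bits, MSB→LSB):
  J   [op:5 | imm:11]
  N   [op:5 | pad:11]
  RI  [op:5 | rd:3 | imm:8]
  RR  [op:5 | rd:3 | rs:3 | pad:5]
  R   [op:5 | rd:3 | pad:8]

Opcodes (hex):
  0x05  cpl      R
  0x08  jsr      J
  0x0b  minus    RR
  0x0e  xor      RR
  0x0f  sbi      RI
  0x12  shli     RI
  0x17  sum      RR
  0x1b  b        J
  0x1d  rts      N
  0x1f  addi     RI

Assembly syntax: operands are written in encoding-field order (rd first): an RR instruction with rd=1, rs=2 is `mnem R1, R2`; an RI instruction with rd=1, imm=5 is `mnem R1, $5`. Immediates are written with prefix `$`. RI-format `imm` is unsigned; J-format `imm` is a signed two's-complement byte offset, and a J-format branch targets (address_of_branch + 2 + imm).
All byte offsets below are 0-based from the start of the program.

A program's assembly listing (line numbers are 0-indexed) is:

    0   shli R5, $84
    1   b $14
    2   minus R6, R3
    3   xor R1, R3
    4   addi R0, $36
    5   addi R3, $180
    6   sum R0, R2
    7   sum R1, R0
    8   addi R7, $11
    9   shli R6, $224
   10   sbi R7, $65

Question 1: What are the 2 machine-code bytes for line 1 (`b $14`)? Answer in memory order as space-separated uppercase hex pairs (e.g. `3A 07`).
1. b fields op=0x1b:5|imm=14:11 → word d80eh → 0e d8

0E D8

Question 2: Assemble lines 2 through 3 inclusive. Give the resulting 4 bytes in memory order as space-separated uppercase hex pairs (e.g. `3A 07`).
L2: minus op=0xb:5|rd=6:3|rs=3:3|pad=0:5 ⇒ 0x5e60 ⇒ little 60 5e
L3: xor op=0xe:5|rd=1:3|rs=3:3|pad=0:5 ⇒ 0x7160 ⇒ little 60 71

60 5E 60 71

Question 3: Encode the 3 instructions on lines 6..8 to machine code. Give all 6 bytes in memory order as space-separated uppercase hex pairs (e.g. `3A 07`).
6. sum fields op=0x17:5|rd=0:3|rs=2:3|pad=0:5 → word b840h → 40 b8
7. sum fields op=0x17:5|rd=1:3|rs=0:3|pad=0:5 → word b900h → 00 b9
8. addi fields op=0x1f:5|rd=7:3|imm=11:8 → word ff0bh → 0b ff

40 B8 00 B9 0B FF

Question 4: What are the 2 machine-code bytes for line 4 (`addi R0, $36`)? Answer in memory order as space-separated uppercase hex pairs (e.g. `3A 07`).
24 F8

4. addi fields op=0x1f:5|rd=0:3|imm=36:8 → word f824h → 24 f8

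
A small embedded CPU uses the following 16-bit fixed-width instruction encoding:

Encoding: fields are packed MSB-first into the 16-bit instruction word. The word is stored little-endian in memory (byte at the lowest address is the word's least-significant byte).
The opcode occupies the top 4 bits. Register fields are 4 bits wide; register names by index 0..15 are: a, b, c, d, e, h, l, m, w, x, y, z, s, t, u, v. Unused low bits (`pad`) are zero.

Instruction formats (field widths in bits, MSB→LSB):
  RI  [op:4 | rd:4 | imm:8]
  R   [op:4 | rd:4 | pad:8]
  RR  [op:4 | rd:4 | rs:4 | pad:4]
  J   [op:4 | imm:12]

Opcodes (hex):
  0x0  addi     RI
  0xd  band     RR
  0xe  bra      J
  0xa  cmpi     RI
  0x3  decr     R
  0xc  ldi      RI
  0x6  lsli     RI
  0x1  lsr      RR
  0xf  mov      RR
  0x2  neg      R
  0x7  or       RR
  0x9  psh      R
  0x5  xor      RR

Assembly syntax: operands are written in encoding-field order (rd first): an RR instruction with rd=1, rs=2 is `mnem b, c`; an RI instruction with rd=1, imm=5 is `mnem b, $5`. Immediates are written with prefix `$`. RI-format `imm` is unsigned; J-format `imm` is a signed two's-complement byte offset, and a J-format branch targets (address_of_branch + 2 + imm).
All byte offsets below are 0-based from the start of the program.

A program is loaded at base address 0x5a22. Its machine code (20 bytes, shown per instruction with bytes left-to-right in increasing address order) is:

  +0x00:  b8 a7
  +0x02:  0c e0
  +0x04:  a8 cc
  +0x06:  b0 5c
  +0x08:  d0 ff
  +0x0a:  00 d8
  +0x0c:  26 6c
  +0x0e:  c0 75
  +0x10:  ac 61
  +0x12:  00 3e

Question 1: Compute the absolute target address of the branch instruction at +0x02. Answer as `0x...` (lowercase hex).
0x5a32

[02] 0c e0 → 0xe00c
  top 4b → 0xe → bra [J]
  [11:0] imm=12 = $12
  target = base 0x5a22 + off 0x02 + 2 + imm 12 = 0x5a32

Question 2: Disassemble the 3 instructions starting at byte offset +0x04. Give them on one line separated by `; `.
@+04  little-endian(a8 cc) = 0xcca8
  top 4b → 0xc → ldi [RI]
  rd: (w>>8)&0xf=0xc → s
  imm: (w>>0)&0xff=0xa8 → $168
@+06  little-endian(b0 5c) = 0x5cb0
  top 4b → 0x5 → xor [RR]
  rd: (w>>8)&0xf=0xc → s
  rs: (w>>4)&0xf=0xb → z
@+08  little-endian(d0 ff) = 0xffd0
  top 4b → 0xf → mov [RR]
  rd: (w>>8)&0xf=0xf → v
  rs: (w>>4)&0xf=0xd → t

ldi s, $168; xor s, z; mov v, t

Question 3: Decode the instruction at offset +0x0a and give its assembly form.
+0x0a: 00 d8 ⇒ word 0xd800 (little)
  op=0xd800>>12=0xd ⇒ band (RR)
  [11:8] rd=8 = w
  [7:4] rs=0 = a

band w, a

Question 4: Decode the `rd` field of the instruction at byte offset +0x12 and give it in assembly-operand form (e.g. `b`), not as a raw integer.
@+12  little-endian(00 3e) = 0x3e00
  top 4b → 0x3 → decr [R]
  rd: (w>>8)&0xf=0xe → u

u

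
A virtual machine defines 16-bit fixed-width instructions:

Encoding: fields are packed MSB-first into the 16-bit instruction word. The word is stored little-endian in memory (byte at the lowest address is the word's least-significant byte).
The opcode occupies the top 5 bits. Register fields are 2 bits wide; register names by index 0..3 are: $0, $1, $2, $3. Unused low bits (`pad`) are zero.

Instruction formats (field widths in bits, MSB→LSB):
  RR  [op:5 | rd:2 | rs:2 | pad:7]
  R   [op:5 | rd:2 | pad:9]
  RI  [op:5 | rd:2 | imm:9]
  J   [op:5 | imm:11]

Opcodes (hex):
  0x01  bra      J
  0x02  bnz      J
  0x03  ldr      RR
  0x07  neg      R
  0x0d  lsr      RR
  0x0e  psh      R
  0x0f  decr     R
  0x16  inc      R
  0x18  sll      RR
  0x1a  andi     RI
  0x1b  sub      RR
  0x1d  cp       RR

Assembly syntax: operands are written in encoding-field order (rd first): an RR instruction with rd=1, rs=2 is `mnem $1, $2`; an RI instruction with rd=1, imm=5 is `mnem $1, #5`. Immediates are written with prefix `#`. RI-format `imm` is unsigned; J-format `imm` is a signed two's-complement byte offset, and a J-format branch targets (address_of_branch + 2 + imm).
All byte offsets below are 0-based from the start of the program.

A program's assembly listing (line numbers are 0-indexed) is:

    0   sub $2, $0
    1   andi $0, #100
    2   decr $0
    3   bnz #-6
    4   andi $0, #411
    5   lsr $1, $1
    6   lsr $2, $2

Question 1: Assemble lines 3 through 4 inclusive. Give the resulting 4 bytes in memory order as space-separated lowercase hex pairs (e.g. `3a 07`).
line 3 (bnz): pack op=0x2:5|imm=-6:11 = 0x17fa; little→ fa 17
line 4 (andi): pack op=0x1a:5|rd=0:2|imm=411:9 = 0xd19b; little→ 9b d1

fa 17 9b d1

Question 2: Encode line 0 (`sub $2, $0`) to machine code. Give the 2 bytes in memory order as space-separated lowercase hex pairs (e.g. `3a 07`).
00 dc

L0: sub op=0x1b:5|rd=2:2|rs=0:2|pad=0:7 ⇒ 0xdc00 ⇒ little 00 dc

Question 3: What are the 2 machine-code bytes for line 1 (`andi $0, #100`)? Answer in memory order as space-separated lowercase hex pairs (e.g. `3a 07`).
L1: andi op=0x1a:5|rd=0:2|imm=100:9 ⇒ 0xd064 ⇒ little 64 d0

64 d0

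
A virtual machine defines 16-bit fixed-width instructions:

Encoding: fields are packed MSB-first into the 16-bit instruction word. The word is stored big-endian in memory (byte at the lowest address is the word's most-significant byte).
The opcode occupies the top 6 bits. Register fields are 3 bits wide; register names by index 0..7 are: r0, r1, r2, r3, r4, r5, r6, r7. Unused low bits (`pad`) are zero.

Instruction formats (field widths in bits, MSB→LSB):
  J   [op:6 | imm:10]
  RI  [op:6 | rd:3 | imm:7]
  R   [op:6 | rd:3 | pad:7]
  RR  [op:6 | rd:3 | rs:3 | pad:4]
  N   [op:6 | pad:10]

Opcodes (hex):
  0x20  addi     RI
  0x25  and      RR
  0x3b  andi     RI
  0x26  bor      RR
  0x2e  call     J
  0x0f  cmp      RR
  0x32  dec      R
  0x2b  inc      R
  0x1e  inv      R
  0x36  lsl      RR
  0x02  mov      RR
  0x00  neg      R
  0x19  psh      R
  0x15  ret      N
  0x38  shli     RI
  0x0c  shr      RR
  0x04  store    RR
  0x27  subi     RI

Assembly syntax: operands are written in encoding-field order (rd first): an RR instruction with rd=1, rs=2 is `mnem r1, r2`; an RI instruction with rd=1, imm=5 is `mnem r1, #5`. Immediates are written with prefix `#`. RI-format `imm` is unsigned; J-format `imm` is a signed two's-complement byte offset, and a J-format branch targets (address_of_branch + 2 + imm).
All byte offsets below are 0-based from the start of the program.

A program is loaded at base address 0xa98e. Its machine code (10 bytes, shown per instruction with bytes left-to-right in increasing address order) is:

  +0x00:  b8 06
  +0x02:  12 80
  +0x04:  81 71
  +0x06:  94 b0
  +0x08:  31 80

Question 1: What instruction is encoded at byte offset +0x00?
call #6

off 0x00: read b8 06 as big → 0xb806
  top 6b → 0x2e → call [J]
  imm: (w>>0)&0x3ff=0x6 → #6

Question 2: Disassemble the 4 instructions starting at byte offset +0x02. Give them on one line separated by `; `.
store r5, r0; addi r2, #113; and r1, r3; shr r3, r0

off 0x02: read 12 80 as big → 0x1280
  top 6b → 0x4 → store [RR]
  [9:7] rd=5 = r5
  [6:4] rs=0 = r0
off 0x04: read 81 71 as big → 0x8171
  top 6b → 0x20 → addi [RI]
  [9:7] rd=2 = r2
  [6:0] imm=113 = #113
off 0x06: read 94 b0 as big → 0x94b0
  top 6b → 0x25 → and [RR]
  [9:7] rd=1 = r1
  [6:4] rs=3 = r3
off 0x08: read 31 80 as big → 0x3180
  top 6b → 0xc → shr [RR]
  [9:7] rd=3 = r3
  [6:4] rs=0 = r0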